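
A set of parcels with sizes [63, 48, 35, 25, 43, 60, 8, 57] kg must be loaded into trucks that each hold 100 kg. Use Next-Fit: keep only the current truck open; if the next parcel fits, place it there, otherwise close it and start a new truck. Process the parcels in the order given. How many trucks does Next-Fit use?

5

truck 1: place 63 kg, 37 kg left
truck 2: place 48 kg, 52 kg left
truck 2: place 35 kg, 17 kg left
truck 3: place 25 kg, 75 kg left
truck 3: place 43 kg, 32 kg left
truck 4: place 60 kg, 40 kg left
truck 4: place 8 kg, 32 kg left
truck 5: place 57 kg, 43 kg left
Final trucks: [63] [48,35] [25,43] [60,8] [57].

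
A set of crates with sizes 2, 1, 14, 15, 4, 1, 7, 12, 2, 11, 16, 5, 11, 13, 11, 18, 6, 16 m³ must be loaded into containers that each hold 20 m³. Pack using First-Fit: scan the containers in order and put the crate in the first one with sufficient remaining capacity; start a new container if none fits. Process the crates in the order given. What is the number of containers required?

container 1: place 2 m³, 18 m³ left
container 1: place 1 m³, 17 m³ left
container 1: place 14 m³, 3 m³ left
container 2: place 15 m³, 5 m³ left
container 2: place 4 m³, 1 m³ left
container 1: place 1 m³, 2 m³ left
container 3: place 7 m³, 13 m³ left
container 3: place 12 m³, 1 m³ left
container 1: place 2 m³, 0 m³ left
container 4: place 11 m³, 9 m³ left
container 5: place 16 m³, 4 m³ left
container 4: place 5 m³, 4 m³ left
container 6: place 11 m³, 9 m³ left
container 7: place 13 m³, 7 m³ left
container 8: place 11 m³, 9 m³ left
container 9: place 18 m³, 2 m³ left
container 6: place 6 m³, 3 m³ left
container 10: place 16 m³, 4 m³ left
Final containers: [2,1,14,1,2] [15,4] [7,12] [11,5] [16] [11,6] [13] [11] [18] [16].

10 containers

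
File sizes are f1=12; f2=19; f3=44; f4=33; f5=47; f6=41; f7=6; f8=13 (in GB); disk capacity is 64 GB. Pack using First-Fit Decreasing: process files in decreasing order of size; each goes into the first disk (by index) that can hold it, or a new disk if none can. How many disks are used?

4 disks

Sorted descending: 47, 44, 41, 33, 19, 13, 12, 6.
47 GB → disk 1 (remaining 17 GB)
44 GB → disk 2 (remaining 20 GB)
41 GB → disk 3 (remaining 23 GB)
33 GB → disk 4 (remaining 31 GB)
19 GB → disk 2 (remaining 1 GB)
13 GB → disk 1 (remaining 4 GB)
12 GB → disk 3 (remaining 11 GB)
6 GB → disk 3 (remaining 5 GB)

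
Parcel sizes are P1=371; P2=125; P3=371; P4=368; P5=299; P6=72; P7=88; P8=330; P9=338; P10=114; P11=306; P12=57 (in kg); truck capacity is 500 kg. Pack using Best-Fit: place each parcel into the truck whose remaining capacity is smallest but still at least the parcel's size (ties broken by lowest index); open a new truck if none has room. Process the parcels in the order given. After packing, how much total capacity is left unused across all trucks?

661

Put P1 (371 kg) in truck 1; 129 kg remain.
Put P2 (125 kg) in truck 1; 4 kg remain.
Put P3 (371 kg) in truck 2; 129 kg remain.
Put P4 (368 kg) in truck 3; 132 kg remain.
Put P5 (299 kg) in truck 4; 201 kg remain.
Put P6 (72 kg) in truck 2; 57 kg remain.
Put P7 (88 kg) in truck 3; 44 kg remain.
Put P8 (330 kg) in truck 5; 170 kg remain.
Put P9 (338 kg) in truck 6; 162 kg remain.
Put P10 (114 kg) in truck 6; 48 kg remain.
Put P11 (306 kg) in truck 7; 194 kg remain.
Put P12 (57 kg) in truck 2; 0 kg remain.
7 trucks × 500 kg = 3500 kg; used 2839 kg; unused 661 kg.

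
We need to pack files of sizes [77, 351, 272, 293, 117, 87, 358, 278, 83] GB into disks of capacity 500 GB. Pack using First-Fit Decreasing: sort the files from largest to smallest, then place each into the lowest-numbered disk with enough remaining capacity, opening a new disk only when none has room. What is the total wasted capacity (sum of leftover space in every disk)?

584

Sorted descending: 358, 351, 293, 278, 272, 117, 87, 83, 77.
Put 358 GB in disk 1; 142 GB remain.
Put 351 GB in disk 2; 149 GB remain.
Put 293 GB in disk 3; 207 GB remain.
Put 278 GB in disk 4; 222 GB remain.
Put 272 GB in disk 5; 228 GB remain.
Put 117 GB in disk 1; 25 GB remain.
Put 87 GB in disk 2; 62 GB remain.
Put 83 GB in disk 3; 124 GB remain.
Put 77 GB in disk 3; 47 GB remain.
5 disks × 500 GB = 2500 GB; used 1916 GB; unused 584 GB.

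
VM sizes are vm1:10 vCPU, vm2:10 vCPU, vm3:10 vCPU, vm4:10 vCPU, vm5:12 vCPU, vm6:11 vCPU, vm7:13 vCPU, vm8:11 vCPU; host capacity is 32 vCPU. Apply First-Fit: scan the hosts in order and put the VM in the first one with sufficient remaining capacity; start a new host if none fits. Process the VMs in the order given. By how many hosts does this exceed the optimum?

1

First-Fit: [10,10,10] [10,12] [11,13] [11] → 4 hosts.
Total size 87 vCPU; any packing needs at least ⌈87/32⌉ = 3 hosts.
An optimal packing achieves that bound: [13,12] [11,11,10] [10,10,10] → 3 hosts.
Excess: 4 − 3 = 1.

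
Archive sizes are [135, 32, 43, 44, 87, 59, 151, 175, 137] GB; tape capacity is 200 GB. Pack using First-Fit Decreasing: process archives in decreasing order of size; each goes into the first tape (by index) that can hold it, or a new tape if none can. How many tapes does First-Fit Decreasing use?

5 tapes

Sorted descending: 175, 151, 137, 135, 87, 59, 44, 43, 32.
175 GB → tape 1 (remaining 25 GB)
151 GB → tape 2 (remaining 49 GB)
137 GB → tape 3 (remaining 63 GB)
135 GB → tape 4 (remaining 65 GB)
87 GB → tape 5 (remaining 113 GB)
59 GB → tape 3 (remaining 4 GB)
44 GB → tape 2 (remaining 5 GB)
43 GB → tape 4 (remaining 22 GB)
32 GB → tape 5 (remaining 81 GB)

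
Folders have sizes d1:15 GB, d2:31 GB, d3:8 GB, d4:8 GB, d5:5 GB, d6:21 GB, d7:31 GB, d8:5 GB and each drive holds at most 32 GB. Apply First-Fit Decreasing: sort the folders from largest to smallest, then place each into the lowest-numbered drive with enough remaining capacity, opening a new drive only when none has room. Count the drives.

5

Sorted descending: 31, 31, 21, 15, 8, 8, 5, 5.
drive 1: place 31 GB, 1 GB left
drive 2: place 31 GB, 1 GB left
drive 3: place 21 GB, 11 GB left
drive 4: place 15 GB, 17 GB left
drive 3: place 8 GB, 3 GB left
drive 4: place 8 GB, 9 GB left
drive 4: place 5 GB, 4 GB left
drive 5: place 5 GB, 27 GB left
Final drives: [31] [31] [21,8] [15,8,5] [5].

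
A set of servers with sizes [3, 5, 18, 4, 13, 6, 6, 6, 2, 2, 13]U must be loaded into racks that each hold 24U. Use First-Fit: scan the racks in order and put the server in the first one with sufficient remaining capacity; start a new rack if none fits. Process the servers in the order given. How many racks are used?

4

Put 3U in rack 1; 21U remain.
Put 5U in rack 1; 16U remain.
Put 18U in rack 2; 6U remain.
Put 4U in rack 1; 12U remain.
Put 13U in rack 3; 11U remain.
Put 6U in rack 1; 6U remain.
Put 6U in rack 1; 0U remain.
Put 6U in rack 2; 0U remain.
Put 2U in rack 3; 9U remain.
Put 2U in rack 3; 7U remain.
Put 13U in rack 4; 11U remain.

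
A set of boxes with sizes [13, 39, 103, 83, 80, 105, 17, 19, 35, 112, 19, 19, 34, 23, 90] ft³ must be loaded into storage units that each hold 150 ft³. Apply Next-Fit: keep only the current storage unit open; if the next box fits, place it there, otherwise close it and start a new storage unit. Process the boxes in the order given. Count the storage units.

storage unit 1: place 13 ft³, 137 ft³ left
storage unit 1: place 39 ft³, 98 ft³ left
storage unit 2: place 103 ft³, 47 ft³ left
storage unit 3: place 83 ft³, 67 ft³ left
storage unit 4: place 80 ft³, 70 ft³ left
storage unit 5: place 105 ft³, 45 ft³ left
storage unit 5: place 17 ft³, 28 ft³ left
storage unit 5: place 19 ft³, 9 ft³ left
storage unit 6: place 35 ft³, 115 ft³ left
storage unit 6: place 112 ft³, 3 ft³ left
storage unit 7: place 19 ft³, 131 ft³ left
storage unit 7: place 19 ft³, 112 ft³ left
storage unit 7: place 34 ft³, 78 ft³ left
storage unit 7: place 23 ft³, 55 ft³ left
storage unit 8: place 90 ft³, 60 ft³ left

8 storage units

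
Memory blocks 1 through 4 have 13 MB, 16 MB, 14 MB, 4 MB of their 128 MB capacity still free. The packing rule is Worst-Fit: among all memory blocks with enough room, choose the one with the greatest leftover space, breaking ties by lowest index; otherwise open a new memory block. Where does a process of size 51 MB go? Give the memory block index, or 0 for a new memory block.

0

No memory block has ≥ 51 MB free, so a new memory block is opened.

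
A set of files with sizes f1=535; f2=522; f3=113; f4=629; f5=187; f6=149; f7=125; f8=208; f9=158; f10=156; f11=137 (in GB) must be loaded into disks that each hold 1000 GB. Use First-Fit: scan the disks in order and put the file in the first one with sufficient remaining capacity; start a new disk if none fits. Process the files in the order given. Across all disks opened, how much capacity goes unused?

81

Put f1 (535 GB) in disk 1; 465 GB remain.
Put f2 (522 GB) in disk 2; 478 GB remain.
Put f3 (113 GB) in disk 1; 352 GB remain.
Put f4 (629 GB) in disk 3; 371 GB remain.
Put f5 (187 GB) in disk 1; 165 GB remain.
Put f6 (149 GB) in disk 1; 16 GB remain.
Put f7 (125 GB) in disk 2; 353 GB remain.
Put f8 (208 GB) in disk 2; 145 GB remain.
Put f9 (158 GB) in disk 3; 213 GB remain.
Put f10 (156 GB) in disk 3; 57 GB remain.
Put f11 (137 GB) in disk 2; 8 GB remain.
3 disks × 1000 GB = 3000 GB; used 2919 GB; unused 81 GB.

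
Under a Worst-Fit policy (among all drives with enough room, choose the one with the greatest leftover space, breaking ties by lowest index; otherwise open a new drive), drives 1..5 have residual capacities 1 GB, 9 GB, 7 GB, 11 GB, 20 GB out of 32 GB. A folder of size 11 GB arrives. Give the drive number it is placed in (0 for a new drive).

5

Drives with room: drive 4 (11 GB), drive 5 (20 GB).
Most room is drive 5 with 20 GB free.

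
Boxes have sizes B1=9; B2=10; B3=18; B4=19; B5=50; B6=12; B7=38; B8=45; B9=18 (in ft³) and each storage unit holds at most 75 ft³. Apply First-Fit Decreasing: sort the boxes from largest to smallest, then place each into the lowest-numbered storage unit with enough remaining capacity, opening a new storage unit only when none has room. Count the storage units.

3 storage units

Sorted descending: 50, 45, 38, 19, 18, 18, 12, 10, 9.
50 ft³ → storage unit 1 (remaining 25 ft³)
45 ft³ → storage unit 2 (remaining 30 ft³)
38 ft³ → storage unit 3 (remaining 37 ft³)
19 ft³ → storage unit 1 (remaining 6 ft³)
18 ft³ → storage unit 2 (remaining 12 ft³)
18 ft³ → storage unit 3 (remaining 19 ft³)
12 ft³ → storage unit 2 (remaining 0 ft³)
10 ft³ → storage unit 3 (remaining 9 ft³)
9 ft³ → storage unit 3 (remaining 0 ft³)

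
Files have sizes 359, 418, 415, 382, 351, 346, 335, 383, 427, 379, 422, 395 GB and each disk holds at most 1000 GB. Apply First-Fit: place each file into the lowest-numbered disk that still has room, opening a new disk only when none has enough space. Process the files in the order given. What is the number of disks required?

359 GB → disk 1 (remaining 641 GB)
418 GB → disk 1 (remaining 223 GB)
415 GB → disk 2 (remaining 585 GB)
382 GB → disk 2 (remaining 203 GB)
351 GB → disk 3 (remaining 649 GB)
346 GB → disk 3 (remaining 303 GB)
335 GB → disk 4 (remaining 665 GB)
383 GB → disk 4 (remaining 282 GB)
427 GB → disk 5 (remaining 573 GB)
379 GB → disk 5 (remaining 194 GB)
422 GB → disk 6 (remaining 578 GB)
395 GB → disk 6 (remaining 183 GB)
Final disks: [359,418] [415,382] [351,346] [335,383] [427,379] [422,395].

6 disks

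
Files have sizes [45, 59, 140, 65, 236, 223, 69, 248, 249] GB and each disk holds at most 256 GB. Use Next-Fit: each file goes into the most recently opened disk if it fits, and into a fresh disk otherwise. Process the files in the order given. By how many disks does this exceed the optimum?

Next-Fit: [45,59,140] [65] [236] [223] [69] [248] [249] → 7 disks.
Total size 1334 GB; any packing needs at least ⌈1334/256⌉ = 6 disks.
An optimal packing achieves that bound: [249] [248] [236] [223] [140,69,45] [65,59] → 6 disks.
Excess: 7 − 6 = 1.

1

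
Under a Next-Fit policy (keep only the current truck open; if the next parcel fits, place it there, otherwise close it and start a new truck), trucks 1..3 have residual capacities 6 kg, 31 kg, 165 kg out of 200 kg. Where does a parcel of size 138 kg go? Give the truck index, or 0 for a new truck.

3

Next-Fit only looks at truck 3, which has 165 kg free.
138 kg fits there.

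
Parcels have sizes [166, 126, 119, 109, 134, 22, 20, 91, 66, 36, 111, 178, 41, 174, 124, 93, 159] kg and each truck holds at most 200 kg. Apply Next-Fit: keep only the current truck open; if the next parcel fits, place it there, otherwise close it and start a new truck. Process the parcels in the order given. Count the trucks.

13

166 kg → truck 1 (remaining 34 kg)
126 kg → truck 2 (remaining 74 kg)
119 kg → truck 3 (remaining 81 kg)
109 kg → truck 4 (remaining 91 kg)
134 kg → truck 5 (remaining 66 kg)
22 kg → truck 5 (remaining 44 kg)
20 kg → truck 5 (remaining 24 kg)
91 kg → truck 6 (remaining 109 kg)
66 kg → truck 6 (remaining 43 kg)
36 kg → truck 6 (remaining 7 kg)
111 kg → truck 7 (remaining 89 kg)
178 kg → truck 8 (remaining 22 kg)
41 kg → truck 9 (remaining 159 kg)
174 kg → truck 10 (remaining 26 kg)
124 kg → truck 11 (remaining 76 kg)
93 kg → truck 12 (remaining 107 kg)
159 kg → truck 13 (remaining 41 kg)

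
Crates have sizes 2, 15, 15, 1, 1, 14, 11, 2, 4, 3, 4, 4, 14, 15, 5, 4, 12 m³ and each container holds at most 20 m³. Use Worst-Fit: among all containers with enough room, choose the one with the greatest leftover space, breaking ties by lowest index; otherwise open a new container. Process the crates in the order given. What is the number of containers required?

2 m³ → container 1 (remaining 18 m³)
15 m³ → container 1 (remaining 3 m³)
15 m³ → container 2 (remaining 5 m³)
1 m³ → container 2 (remaining 4 m³)
1 m³ → container 2 (remaining 3 m³)
14 m³ → container 3 (remaining 6 m³)
11 m³ → container 4 (remaining 9 m³)
2 m³ → container 4 (remaining 7 m³)
4 m³ → container 4 (remaining 3 m³)
3 m³ → container 3 (remaining 3 m³)
4 m³ → container 5 (remaining 16 m³)
4 m³ → container 5 (remaining 12 m³)
14 m³ → container 6 (remaining 6 m³)
15 m³ → container 7 (remaining 5 m³)
5 m³ → container 5 (remaining 7 m³)
4 m³ → container 5 (remaining 3 m³)
12 m³ → container 8 (remaining 8 m³)

8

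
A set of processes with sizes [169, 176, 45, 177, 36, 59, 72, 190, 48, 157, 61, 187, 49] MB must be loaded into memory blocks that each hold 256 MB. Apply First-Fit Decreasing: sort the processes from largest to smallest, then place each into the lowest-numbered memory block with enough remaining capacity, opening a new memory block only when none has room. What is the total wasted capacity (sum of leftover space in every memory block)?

Sorted descending: 190, 187, 177, 176, 169, 157, 72, 61, 59, 49, 48, 45, 36.
190 MB → memory block 1 (remaining 66 MB)
187 MB → memory block 2 (remaining 69 MB)
177 MB → memory block 3 (remaining 79 MB)
176 MB → memory block 4 (remaining 80 MB)
169 MB → memory block 5 (remaining 87 MB)
157 MB → memory block 6 (remaining 99 MB)
72 MB → memory block 3 (remaining 7 MB)
61 MB → memory block 1 (remaining 5 MB)
59 MB → memory block 2 (remaining 10 MB)
49 MB → memory block 4 (remaining 31 MB)
48 MB → memory block 5 (remaining 39 MB)
45 MB → memory block 6 (remaining 54 MB)
36 MB → memory block 5 (remaining 3 MB)
6 memory blocks × 256 MB = 1536 MB; used 1426 MB; unused 110 MB.

110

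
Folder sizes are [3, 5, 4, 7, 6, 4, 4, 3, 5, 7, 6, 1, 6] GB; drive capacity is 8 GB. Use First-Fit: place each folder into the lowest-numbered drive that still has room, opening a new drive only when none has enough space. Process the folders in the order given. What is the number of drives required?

9 drives

drive 1: place 3 GB, 5 GB left
drive 1: place 5 GB, 0 GB left
drive 2: place 4 GB, 4 GB left
drive 3: place 7 GB, 1 GB left
drive 4: place 6 GB, 2 GB left
drive 2: place 4 GB, 0 GB left
drive 5: place 4 GB, 4 GB left
drive 5: place 3 GB, 1 GB left
drive 6: place 5 GB, 3 GB left
drive 7: place 7 GB, 1 GB left
drive 8: place 6 GB, 2 GB left
drive 3: place 1 GB, 0 GB left
drive 9: place 6 GB, 2 GB left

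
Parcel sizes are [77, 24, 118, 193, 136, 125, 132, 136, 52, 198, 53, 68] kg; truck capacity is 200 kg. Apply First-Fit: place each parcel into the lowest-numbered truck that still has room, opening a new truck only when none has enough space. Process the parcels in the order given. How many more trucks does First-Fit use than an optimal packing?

1

First-Fit: [77,24,52] [118,53] [193] [136] [125,68] [132] [136] [198] → 8 trucks.
Total size 1312 kg; any packing needs at least ⌈1312/200⌉ = 7 trucks.
An optimal packing achieves that bound: [198] [193] [136,53] [136,52] [132,68] [125,24] [118,77] → 7 trucks.
Excess: 8 − 7 = 1.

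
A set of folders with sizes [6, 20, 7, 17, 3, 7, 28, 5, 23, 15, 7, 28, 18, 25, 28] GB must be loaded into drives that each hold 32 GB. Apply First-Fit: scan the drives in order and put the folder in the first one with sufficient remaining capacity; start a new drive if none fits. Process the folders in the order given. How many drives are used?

9

drive 1: place 6 GB, 26 GB left
drive 1: place 20 GB, 6 GB left
drive 2: place 7 GB, 25 GB left
drive 2: place 17 GB, 8 GB left
drive 1: place 3 GB, 3 GB left
drive 2: place 7 GB, 1 GB left
drive 3: place 28 GB, 4 GB left
drive 4: place 5 GB, 27 GB left
drive 4: place 23 GB, 4 GB left
drive 5: place 15 GB, 17 GB left
drive 5: place 7 GB, 10 GB left
drive 6: place 28 GB, 4 GB left
drive 7: place 18 GB, 14 GB left
drive 8: place 25 GB, 7 GB left
drive 9: place 28 GB, 4 GB left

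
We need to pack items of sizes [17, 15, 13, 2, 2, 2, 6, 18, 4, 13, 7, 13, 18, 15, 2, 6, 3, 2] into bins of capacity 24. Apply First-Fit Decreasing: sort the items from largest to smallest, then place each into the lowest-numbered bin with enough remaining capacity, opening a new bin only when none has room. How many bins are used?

Sorted descending: 18, 18, 17, 15, 15, 13, 13, 13, 7, 6, 6, 4, 3, 2, 2, 2, 2, 2.
18 → bin 1 (remaining 6)
18 → bin 2 (remaining 6)
17 → bin 3 (remaining 7)
15 → bin 4 (remaining 9)
15 → bin 5 (remaining 9)
13 → bin 6 (remaining 11)
13 → bin 7 (remaining 11)
13 → bin 8 (remaining 11)
7 → bin 3 (remaining 0)
6 → bin 1 (remaining 0)
6 → bin 2 (remaining 0)
4 → bin 4 (remaining 5)
3 → bin 4 (remaining 2)
2 → bin 4 (remaining 0)
2 → bin 5 (remaining 7)
2 → bin 5 (remaining 5)
2 → bin 5 (remaining 3)
2 → bin 5 (remaining 1)

8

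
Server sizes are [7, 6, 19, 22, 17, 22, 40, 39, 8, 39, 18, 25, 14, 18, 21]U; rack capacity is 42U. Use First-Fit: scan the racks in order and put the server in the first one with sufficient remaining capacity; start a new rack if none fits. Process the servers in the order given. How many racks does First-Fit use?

8

rack 1: place 7U, 35U left
rack 1: place 6U, 29U left
rack 1: place 19U, 10U left
rack 2: place 22U, 20U left
rack 2: place 17U, 3U left
rack 3: place 22U, 20U left
rack 4: place 40U, 2U left
rack 5: place 39U, 3U left
rack 1: place 8U, 2U left
rack 6: place 39U, 3U left
rack 3: place 18U, 2U left
rack 7: place 25U, 17U left
rack 7: place 14U, 3U left
rack 8: place 18U, 24U left
rack 8: place 21U, 3U left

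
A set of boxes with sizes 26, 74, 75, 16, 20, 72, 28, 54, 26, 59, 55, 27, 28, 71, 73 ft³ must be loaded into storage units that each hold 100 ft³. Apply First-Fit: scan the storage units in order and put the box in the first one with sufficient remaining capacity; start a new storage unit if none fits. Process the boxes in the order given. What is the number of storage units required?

8

storage unit 1: place 26 ft³, 74 ft³ left
storage unit 1: place 74 ft³, 0 ft³ left
storage unit 2: place 75 ft³, 25 ft³ left
storage unit 2: place 16 ft³, 9 ft³ left
storage unit 3: place 20 ft³, 80 ft³ left
storage unit 3: place 72 ft³, 8 ft³ left
storage unit 4: place 28 ft³, 72 ft³ left
storage unit 4: place 54 ft³, 18 ft³ left
storage unit 5: place 26 ft³, 74 ft³ left
storage unit 5: place 59 ft³, 15 ft³ left
storage unit 6: place 55 ft³, 45 ft³ left
storage unit 6: place 27 ft³, 18 ft³ left
storage unit 7: place 28 ft³, 72 ft³ left
storage unit 7: place 71 ft³, 1 ft³ left
storage unit 8: place 73 ft³, 27 ft³ left
Final storage units: [26,74] [75,16] [20,72] [28,54] [26,59] [55,27] [28,71] [73].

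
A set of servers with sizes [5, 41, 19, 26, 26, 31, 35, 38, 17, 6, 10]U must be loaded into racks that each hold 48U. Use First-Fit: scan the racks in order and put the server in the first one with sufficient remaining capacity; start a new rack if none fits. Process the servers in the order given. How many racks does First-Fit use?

Put 5U in rack 1; 43U remain.
Put 41U in rack 1; 2U remain.
Put 19U in rack 2; 29U remain.
Put 26U in rack 2; 3U remain.
Put 26U in rack 3; 22U remain.
Put 31U in rack 4; 17U remain.
Put 35U in rack 5; 13U remain.
Put 38U in rack 6; 10U remain.
Put 17U in rack 3; 5U remain.
Put 6U in rack 4; 11U remain.
Put 10U in rack 4; 1U remain.
Final racks: [5,41] [19,26] [26,17] [31,6,10] [35] [38].

6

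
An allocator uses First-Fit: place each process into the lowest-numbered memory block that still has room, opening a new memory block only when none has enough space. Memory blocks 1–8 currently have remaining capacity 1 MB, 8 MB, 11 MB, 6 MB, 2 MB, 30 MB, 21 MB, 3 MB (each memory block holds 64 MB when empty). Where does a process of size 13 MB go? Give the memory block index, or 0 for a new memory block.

Memory blocks with room: memory block 6 (30 MB), memory block 7 (21 MB).
The first with room is memory block 6.

6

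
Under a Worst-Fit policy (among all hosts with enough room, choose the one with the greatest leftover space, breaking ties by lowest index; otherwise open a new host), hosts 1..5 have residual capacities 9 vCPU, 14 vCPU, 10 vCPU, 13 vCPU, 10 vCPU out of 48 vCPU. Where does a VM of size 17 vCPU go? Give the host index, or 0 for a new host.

No host has ≥ 17 vCPU free, so a new host is opened.

0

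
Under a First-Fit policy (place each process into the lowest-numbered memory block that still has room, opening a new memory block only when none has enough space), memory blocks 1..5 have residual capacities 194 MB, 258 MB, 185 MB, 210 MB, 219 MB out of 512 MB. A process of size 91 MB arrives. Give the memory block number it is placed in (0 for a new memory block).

Memory blocks with room: memory block 1 (194 MB), memory block 2 (258 MB), memory block 3 (185 MB), memory block 4 (210 MB), memory block 5 (219 MB).
The first with room is memory block 1.

1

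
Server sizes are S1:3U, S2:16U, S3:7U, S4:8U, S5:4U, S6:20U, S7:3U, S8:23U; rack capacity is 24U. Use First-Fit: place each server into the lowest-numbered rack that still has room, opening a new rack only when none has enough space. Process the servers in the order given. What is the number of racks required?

rack 1: place S1 (3U), 21U left
rack 1: place S2 (16U), 5U left
rack 2: place S3 (7U), 17U left
rack 2: place S4 (8U), 9U left
rack 1: place S5 (4U), 1U left
rack 3: place S6 (20U), 4U left
rack 2: place S7 (3U), 6U left
rack 4: place S8 (23U), 1U left

4 racks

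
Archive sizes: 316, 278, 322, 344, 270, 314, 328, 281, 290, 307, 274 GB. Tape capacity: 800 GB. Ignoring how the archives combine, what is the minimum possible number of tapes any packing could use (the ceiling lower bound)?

Total size = 316 + 278 + 322 + 344 + 270 + 314 + 328 + 281 + 290 + 307 + 274 = 3324 GB.
⌈3324 / 800⌉ = 5.

5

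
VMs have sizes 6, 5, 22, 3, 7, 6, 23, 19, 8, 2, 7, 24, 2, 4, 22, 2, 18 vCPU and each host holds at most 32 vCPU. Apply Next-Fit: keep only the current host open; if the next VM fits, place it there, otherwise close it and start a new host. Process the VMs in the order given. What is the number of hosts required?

6 vCPU → host 1 (remaining 26 vCPU)
5 vCPU → host 1 (remaining 21 vCPU)
22 vCPU → host 2 (remaining 10 vCPU)
3 vCPU → host 2 (remaining 7 vCPU)
7 vCPU → host 2 (remaining 0 vCPU)
6 vCPU → host 3 (remaining 26 vCPU)
23 vCPU → host 3 (remaining 3 vCPU)
19 vCPU → host 4 (remaining 13 vCPU)
8 vCPU → host 4 (remaining 5 vCPU)
2 vCPU → host 4 (remaining 3 vCPU)
7 vCPU → host 5 (remaining 25 vCPU)
24 vCPU → host 5 (remaining 1 vCPU)
2 vCPU → host 6 (remaining 30 vCPU)
4 vCPU → host 6 (remaining 26 vCPU)
22 vCPU → host 6 (remaining 4 vCPU)
2 vCPU → host 6 (remaining 2 vCPU)
18 vCPU → host 7 (remaining 14 vCPU)

7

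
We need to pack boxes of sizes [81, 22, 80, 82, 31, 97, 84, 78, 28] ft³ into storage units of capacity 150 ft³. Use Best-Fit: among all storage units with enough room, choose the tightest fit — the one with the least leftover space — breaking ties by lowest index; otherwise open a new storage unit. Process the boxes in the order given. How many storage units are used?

6

storage unit 1: place 81 ft³, 69 ft³ left
storage unit 1: place 22 ft³, 47 ft³ left
storage unit 2: place 80 ft³, 70 ft³ left
storage unit 3: place 82 ft³, 68 ft³ left
storage unit 1: place 31 ft³, 16 ft³ left
storage unit 4: place 97 ft³, 53 ft³ left
storage unit 5: place 84 ft³, 66 ft³ left
storage unit 6: place 78 ft³, 72 ft³ left
storage unit 4: place 28 ft³, 25 ft³ left
Final storage units: [81,22,31] [80] [82] [97,28] [84] [78].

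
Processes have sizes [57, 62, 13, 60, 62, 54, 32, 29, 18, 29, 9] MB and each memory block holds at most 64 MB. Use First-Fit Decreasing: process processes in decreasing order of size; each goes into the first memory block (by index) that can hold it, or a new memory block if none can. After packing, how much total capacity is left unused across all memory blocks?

23

Sorted descending: 62, 62, 60, 57, 54, 32, 29, 29, 18, 13, 9.
memory block 1: place 62 MB, 2 MB left
memory block 2: place 62 MB, 2 MB left
memory block 3: place 60 MB, 4 MB left
memory block 4: place 57 MB, 7 MB left
memory block 5: place 54 MB, 10 MB left
memory block 6: place 32 MB, 32 MB left
memory block 6: place 29 MB, 3 MB left
memory block 7: place 29 MB, 35 MB left
memory block 7: place 18 MB, 17 MB left
memory block 7: place 13 MB, 4 MB left
memory block 5: place 9 MB, 1 MB left
7 memory blocks × 64 MB = 448 MB; used 425 MB; unused 23 MB.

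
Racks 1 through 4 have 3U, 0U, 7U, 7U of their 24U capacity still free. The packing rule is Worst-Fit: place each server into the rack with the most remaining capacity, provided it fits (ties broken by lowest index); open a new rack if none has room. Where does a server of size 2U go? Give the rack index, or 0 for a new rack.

3

Racks with room: rack 1 (3U), rack 3 (7U), rack 4 (7U).
Most room is rack 3 with 7U free.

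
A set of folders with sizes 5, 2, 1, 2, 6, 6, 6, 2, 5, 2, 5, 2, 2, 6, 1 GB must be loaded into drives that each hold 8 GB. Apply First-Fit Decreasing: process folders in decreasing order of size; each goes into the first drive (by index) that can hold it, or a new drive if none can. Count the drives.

Sorted descending: 6, 6, 6, 6, 5, 5, 5, 2, 2, 2, 2, 2, 2, 1, 1.
drive 1: place 6 GB, 2 GB left
drive 2: place 6 GB, 2 GB left
drive 3: place 6 GB, 2 GB left
drive 4: place 6 GB, 2 GB left
drive 5: place 5 GB, 3 GB left
drive 6: place 5 GB, 3 GB left
drive 7: place 5 GB, 3 GB left
drive 1: place 2 GB, 0 GB left
drive 2: place 2 GB, 0 GB left
drive 3: place 2 GB, 0 GB left
drive 4: place 2 GB, 0 GB left
drive 5: place 2 GB, 1 GB left
drive 6: place 2 GB, 1 GB left
drive 5: place 1 GB, 0 GB left
drive 6: place 1 GB, 0 GB left

7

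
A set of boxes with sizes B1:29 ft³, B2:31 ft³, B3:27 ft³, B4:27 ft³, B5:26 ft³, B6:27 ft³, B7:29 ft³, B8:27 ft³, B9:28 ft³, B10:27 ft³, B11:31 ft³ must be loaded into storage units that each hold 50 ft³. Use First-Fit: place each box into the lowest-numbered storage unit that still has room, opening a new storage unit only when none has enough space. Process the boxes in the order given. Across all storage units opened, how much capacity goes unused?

241

B1 (29 ft³) → storage unit 1 (remaining 21 ft³)
B2 (31 ft³) → storage unit 2 (remaining 19 ft³)
B3 (27 ft³) → storage unit 3 (remaining 23 ft³)
B4 (27 ft³) → storage unit 4 (remaining 23 ft³)
B5 (26 ft³) → storage unit 5 (remaining 24 ft³)
B6 (27 ft³) → storage unit 6 (remaining 23 ft³)
B7 (29 ft³) → storage unit 7 (remaining 21 ft³)
B8 (27 ft³) → storage unit 8 (remaining 23 ft³)
B9 (28 ft³) → storage unit 9 (remaining 22 ft³)
B10 (27 ft³) → storage unit 10 (remaining 23 ft³)
B11 (31 ft³) → storage unit 11 (remaining 19 ft³)
11 storage units × 50 ft³ = 550 ft³; used 309 ft³; unused 241 ft³.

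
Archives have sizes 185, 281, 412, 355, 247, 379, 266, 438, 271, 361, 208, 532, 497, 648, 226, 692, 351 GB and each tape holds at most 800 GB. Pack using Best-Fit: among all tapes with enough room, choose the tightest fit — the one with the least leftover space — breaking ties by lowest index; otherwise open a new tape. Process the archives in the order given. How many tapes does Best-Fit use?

10

185 GB → tape 1 (remaining 615 GB)
281 GB → tape 1 (remaining 334 GB)
412 GB → tape 2 (remaining 388 GB)
355 GB → tape 2 (remaining 33 GB)
247 GB → tape 1 (remaining 87 GB)
379 GB → tape 3 (remaining 421 GB)
266 GB → tape 3 (remaining 155 GB)
438 GB → tape 4 (remaining 362 GB)
271 GB → tape 4 (remaining 91 GB)
361 GB → tape 5 (remaining 439 GB)
208 GB → tape 5 (remaining 231 GB)
532 GB → tape 6 (remaining 268 GB)
497 GB → tape 7 (remaining 303 GB)
648 GB → tape 8 (remaining 152 GB)
226 GB → tape 5 (remaining 5 GB)
692 GB → tape 9 (remaining 108 GB)
351 GB → tape 10 (remaining 449 GB)
Final tapes: [185,281,247] [412,355] [379,266] [438,271] [361,208,226] [532] [497] [648] [692] [351].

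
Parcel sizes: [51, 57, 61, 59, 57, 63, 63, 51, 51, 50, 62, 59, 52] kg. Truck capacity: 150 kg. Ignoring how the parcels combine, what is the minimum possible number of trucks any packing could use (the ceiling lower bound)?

5

Total size = 51 + 57 + 61 + 59 + 57 + 63 + 63 + 51 + 51 + 50 + 62 + 59 + 52 = 736 kg.
⌈736 / 150⌉ = 5.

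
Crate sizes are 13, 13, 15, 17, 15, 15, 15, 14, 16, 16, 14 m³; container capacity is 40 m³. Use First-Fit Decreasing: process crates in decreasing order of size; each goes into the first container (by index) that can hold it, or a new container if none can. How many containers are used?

Sorted descending: 17, 16, 16, 15, 15, 15, 15, 14, 14, 13, 13.
17 m³ → container 1 (remaining 23 m³)
16 m³ → container 1 (remaining 7 m³)
16 m³ → container 2 (remaining 24 m³)
15 m³ → container 2 (remaining 9 m³)
15 m³ → container 3 (remaining 25 m³)
15 m³ → container 3 (remaining 10 m³)
15 m³ → container 4 (remaining 25 m³)
14 m³ → container 4 (remaining 11 m³)
14 m³ → container 5 (remaining 26 m³)
13 m³ → container 5 (remaining 13 m³)
13 m³ → container 5 (remaining 0 m³)

5 containers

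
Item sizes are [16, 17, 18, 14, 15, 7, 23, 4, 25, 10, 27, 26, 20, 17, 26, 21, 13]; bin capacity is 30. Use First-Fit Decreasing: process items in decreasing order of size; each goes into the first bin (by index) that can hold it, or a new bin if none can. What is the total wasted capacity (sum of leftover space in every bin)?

Sorted descending: 27, 26, 26, 25, 23, 21, 20, 18, 17, 17, 16, 15, 14, 13, 10, 7, 4.
Put 27 in bin 1; 3 remain.
Put 26 in bin 2; 4 remain.
Put 26 in bin 3; 4 remain.
Put 25 in bin 4; 5 remain.
Put 23 in bin 5; 7 remain.
Put 21 in bin 6; 9 remain.
Put 20 in bin 7; 10 remain.
Put 18 in bin 8; 12 remain.
Put 17 in bin 9; 13 remain.
Put 17 in bin 10; 13 remain.
Put 16 in bin 11; 14 remain.
Put 15 in bin 12; 15 remain.
Put 14 in bin 11; 0 remain.
Put 13 in bin 9; 0 remain.
Put 10 in bin 7; 0 remain.
Put 7 in bin 5; 0 remain.
Put 4 in bin 2; 0 remain.
12 bins × 30 = 360; used 299; unused 61.

61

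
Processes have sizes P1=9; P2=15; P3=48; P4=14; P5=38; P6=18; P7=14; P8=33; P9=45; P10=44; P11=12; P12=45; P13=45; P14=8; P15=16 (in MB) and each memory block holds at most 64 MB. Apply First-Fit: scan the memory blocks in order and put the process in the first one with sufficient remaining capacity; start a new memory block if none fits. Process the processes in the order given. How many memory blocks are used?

8 memory blocks

Put P1 (9 MB) in memory block 1; 55 MB remain.
Put P2 (15 MB) in memory block 1; 40 MB remain.
Put P3 (48 MB) in memory block 2; 16 MB remain.
Put P4 (14 MB) in memory block 1; 26 MB remain.
Put P5 (38 MB) in memory block 3; 26 MB remain.
Put P6 (18 MB) in memory block 1; 8 MB remain.
Put P7 (14 MB) in memory block 2; 2 MB remain.
Put P8 (33 MB) in memory block 4; 31 MB remain.
Put P9 (45 MB) in memory block 5; 19 MB remain.
Put P10 (44 MB) in memory block 6; 20 MB remain.
Put P11 (12 MB) in memory block 3; 14 MB remain.
Put P12 (45 MB) in memory block 7; 19 MB remain.
Put P13 (45 MB) in memory block 8; 19 MB remain.
Put P14 (8 MB) in memory block 1; 0 MB remain.
Put P15 (16 MB) in memory block 4; 15 MB remain.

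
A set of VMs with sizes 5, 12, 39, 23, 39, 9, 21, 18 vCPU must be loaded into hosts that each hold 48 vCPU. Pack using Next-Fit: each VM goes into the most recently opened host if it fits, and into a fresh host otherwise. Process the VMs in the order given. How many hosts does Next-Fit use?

5 hosts

Put 5 vCPU in host 1; 43 vCPU remain.
Put 12 vCPU in host 1; 31 vCPU remain.
Put 39 vCPU in host 2; 9 vCPU remain.
Put 23 vCPU in host 3; 25 vCPU remain.
Put 39 vCPU in host 4; 9 vCPU remain.
Put 9 vCPU in host 4; 0 vCPU remain.
Put 21 vCPU in host 5; 27 vCPU remain.
Put 18 vCPU in host 5; 9 vCPU remain.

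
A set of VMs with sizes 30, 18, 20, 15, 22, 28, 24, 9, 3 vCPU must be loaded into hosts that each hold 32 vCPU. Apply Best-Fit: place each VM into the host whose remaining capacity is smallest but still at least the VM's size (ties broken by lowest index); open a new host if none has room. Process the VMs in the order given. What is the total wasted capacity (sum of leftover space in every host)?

55

30 vCPU → host 1 (remaining 2 vCPU)
18 vCPU → host 2 (remaining 14 vCPU)
20 vCPU → host 3 (remaining 12 vCPU)
15 vCPU → host 4 (remaining 17 vCPU)
22 vCPU → host 5 (remaining 10 vCPU)
28 vCPU → host 6 (remaining 4 vCPU)
24 vCPU → host 7 (remaining 8 vCPU)
9 vCPU → host 5 (remaining 1 vCPU)
3 vCPU → host 6 (remaining 1 vCPU)
7 hosts × 32 vCPU = 224 vCPU; used 169 vCPU; unused 55 vCPU.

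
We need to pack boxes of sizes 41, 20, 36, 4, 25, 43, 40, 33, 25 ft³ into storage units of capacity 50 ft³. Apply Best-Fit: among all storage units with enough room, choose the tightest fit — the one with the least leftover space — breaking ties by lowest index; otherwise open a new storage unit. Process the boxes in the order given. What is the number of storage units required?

7

41 ft³ → storage unit 1 (remaining 9 ft³)
20 ft³ → storage unit 2 (remaining 30 ft³)
36 ft³ → storage unit 3 (remaining 14 ft³)
4 ft³ → storage unit 1 (remaining 5 ft³)
25 ft³ → storage unit 2 (remaining 5 ft³)
43 ft³ → storage unit 4 (remaining 7 ft³)
40 ft³ → storage unit 5 (remaining 10 ft³)
33 ft³ → storage unit 6 (remaining 17 ft³)
25 ft³ → storage unit 7 (remaining 25 ft³)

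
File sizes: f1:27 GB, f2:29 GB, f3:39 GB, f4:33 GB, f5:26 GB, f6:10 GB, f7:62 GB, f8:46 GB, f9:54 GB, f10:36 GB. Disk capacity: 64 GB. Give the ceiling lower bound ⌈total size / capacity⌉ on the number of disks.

Total size = 27 + 29 + 39 + 33 + 26 + 10 + 62 + 46 + 54 + 36 = 362 GB.
⌈362 / 64⌉ = 6.

6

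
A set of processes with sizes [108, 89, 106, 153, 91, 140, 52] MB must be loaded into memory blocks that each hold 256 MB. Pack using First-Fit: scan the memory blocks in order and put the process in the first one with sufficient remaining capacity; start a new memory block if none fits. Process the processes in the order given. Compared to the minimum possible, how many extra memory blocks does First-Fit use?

First-Fit: [108,89,52] [106,91] [153] [140] → 4 memory blocks.
Total size 739 MB; any packing needs at least ⌈739/256⌉ = 3 memory blocks.
An optimal packing achieves that bound: [153,91] [140,108] [106,89,52] → 3 memory blocks.
Excess: 4 − 3 = 1.

1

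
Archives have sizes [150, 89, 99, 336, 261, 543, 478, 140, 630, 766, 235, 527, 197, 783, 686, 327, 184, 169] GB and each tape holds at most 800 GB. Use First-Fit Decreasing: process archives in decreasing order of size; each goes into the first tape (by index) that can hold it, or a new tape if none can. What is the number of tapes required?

9

Sorted descending: 783, 766, 686, 630, 543, 527, 478, 336, 327, 261, 235, 197, 184, 169, 150, 140, 99, 89.
Put 783 GB in tape 1; 17 GB remain.
Put 766 GB in tape 2; 34 GB remain.
Put 686 GB in tape 3; 114 GB remain.
Put 630 GB in tape 4; 170 GB remain.
Put 543 GB in tape 5; 257 GB remain.
Put 527 GB in tape 6; 273 GB remain.
Put 478 GB in tape 7; 322 GB remain.
Put 336 GB in tape 8; 464 GB remain.
Put 327 GB in tape 8; 137 GB remain.
Put 261 GB in tape 6; 12 GB remain.
Put 235 GB in tape 5; 22 GB remain.
Put 197 GB in tape 7; 125 GB remain.
Put 184 GB in tape 9; 616 GB remain.
Put 169 GB in tape 4; 1 GB remain.
Put 150 GB in tape 9; 466 GB remain.
Put 140 GB in tape 9; 326 GB remain.
Put 99 GB in tape 3; 15 GB remain.
Put 89 GB in tape 7; 36 GB remain.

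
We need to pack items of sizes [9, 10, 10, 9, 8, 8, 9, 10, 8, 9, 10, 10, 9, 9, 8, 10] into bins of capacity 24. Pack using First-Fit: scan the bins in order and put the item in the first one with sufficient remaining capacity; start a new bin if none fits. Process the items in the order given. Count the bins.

8 bins

Put 9 in bin 1; 15 remain.
Put 10 in bin 1; 5 remain.
Put 10 in bin 2; 14 remain.
Put 9 in bin 2; 5 remain.
Put 8 in bin 3; 16 remain.
Put 8 in bin 3; 8 remain.
Put 9 in bin 4; 15 remain.
Put 10 in bin 4; 5 remain.
Put 8 in bin 3; 0 remain.
Put 9 in bin 5; 15 remain.
Put 10 in bin 5; 5 remain.
Put 10 in bin 6; 14 remain.
Put 9 in bin 6; 5 remain.
Put 9 in bin 7; 15 remain.
Put 8 in bin 7; 7 remain.
Put 10 in bin 8; 14 remain.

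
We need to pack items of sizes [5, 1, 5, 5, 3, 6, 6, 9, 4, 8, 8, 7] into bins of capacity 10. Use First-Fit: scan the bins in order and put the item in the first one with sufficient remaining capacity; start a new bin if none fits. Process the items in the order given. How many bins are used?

5 → bin 1 (remaining 5)
1 → bin 1 (remaining 4)
5 → bin 2 (remaining 5)
5 → bin 2 (remaining 0)
3 → bin 1 (remaining 1)
6 → bin 3 (remaining 4)
6 → bin 4 (remaining 4)
9 → bin 5 (remaining 1)
4 → bin 3 (remaining 0)
8 → bin 6 (remaining 2)
8 → bin 7 (remaining 2)
7 → bin 8 (remaining 3)

8 bins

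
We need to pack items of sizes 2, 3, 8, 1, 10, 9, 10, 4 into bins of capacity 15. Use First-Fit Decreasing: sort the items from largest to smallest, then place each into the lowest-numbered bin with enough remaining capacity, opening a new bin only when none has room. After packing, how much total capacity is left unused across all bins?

13

Sorted descending: 10, 10, 9, 8, 4, 3, 2, 1.
Put 10 in bin 1; 5 remain.
Put 10 in bin 2; 5 remain.
Put 9 in bin 3; 6 remain.
Put 8 in bin 4; 7 remain.
Put 4 in bin 1; 1 remain.
Put 3 in bin 2; 2 remain.
Put 2 in bin 2; 0 remain.
Put 1 in bin 1; 0 remain.
4 bins × 15 = 60; used 47; unused 13.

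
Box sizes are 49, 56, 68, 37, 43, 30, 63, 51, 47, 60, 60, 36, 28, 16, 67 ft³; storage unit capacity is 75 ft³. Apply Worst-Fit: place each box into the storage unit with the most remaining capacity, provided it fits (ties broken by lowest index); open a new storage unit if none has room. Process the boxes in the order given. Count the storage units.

Put 49 ft³ in storage unit 1; 26 ft³ remain.
Put 56 ft³ in storage unit 2; 19 ft³ remain.
Put 68 ft³ in storage unit 3; 7 ft³ remain.
Put 37 ft³ in storage unit 4; 38 ft³ remain.
Put 43 ft³ in storage unit 5; 32 ft³ remain.
Put 30 ft³ in storage unit 4; 8 ft³ remain.
Put 63 ft³ in storage unit 6; 12 ft³ remain.
Put 51 ft³ in storage unit 7; 24 ft³ remain.
Put 47 ft³ in storage unit 8; 28 ft³ remain.
Put 60 ft³ in storage unit 9; 15 ft³ remain.
Put 60 ft³ in storage unit 10; 15 ft³ remain.
Put 36 ft³ in storage unit 11; 39 ft³ remain.
Put 28 ft³ in storage unit 11; 11 ft³ remain.
Put 16 ft³ in storage unit 5; 16 ft³ remain.
Put 67 ft³ in storage unit 12; 8 ft³ remain.

12 storage units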